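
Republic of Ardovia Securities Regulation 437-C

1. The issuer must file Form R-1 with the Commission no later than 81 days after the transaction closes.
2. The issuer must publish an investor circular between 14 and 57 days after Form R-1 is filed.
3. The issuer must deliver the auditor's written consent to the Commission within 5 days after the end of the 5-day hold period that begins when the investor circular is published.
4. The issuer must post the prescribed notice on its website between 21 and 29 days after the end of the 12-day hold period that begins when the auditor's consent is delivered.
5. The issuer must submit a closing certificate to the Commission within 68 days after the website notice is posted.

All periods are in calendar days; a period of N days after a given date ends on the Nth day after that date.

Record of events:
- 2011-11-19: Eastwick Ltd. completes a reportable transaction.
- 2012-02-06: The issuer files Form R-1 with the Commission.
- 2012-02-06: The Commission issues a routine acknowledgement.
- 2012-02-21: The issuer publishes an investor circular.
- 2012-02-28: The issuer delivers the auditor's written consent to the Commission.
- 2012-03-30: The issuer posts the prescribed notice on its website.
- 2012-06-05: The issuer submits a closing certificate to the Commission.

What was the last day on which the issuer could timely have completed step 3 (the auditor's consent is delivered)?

The investor circular is published on 2012-02-21; the 5-day hold period therefore ends 2012-02-26, and step 3 runs from that date. 5 days after 2012-02-26 is 2012-03-02.

2012-03-02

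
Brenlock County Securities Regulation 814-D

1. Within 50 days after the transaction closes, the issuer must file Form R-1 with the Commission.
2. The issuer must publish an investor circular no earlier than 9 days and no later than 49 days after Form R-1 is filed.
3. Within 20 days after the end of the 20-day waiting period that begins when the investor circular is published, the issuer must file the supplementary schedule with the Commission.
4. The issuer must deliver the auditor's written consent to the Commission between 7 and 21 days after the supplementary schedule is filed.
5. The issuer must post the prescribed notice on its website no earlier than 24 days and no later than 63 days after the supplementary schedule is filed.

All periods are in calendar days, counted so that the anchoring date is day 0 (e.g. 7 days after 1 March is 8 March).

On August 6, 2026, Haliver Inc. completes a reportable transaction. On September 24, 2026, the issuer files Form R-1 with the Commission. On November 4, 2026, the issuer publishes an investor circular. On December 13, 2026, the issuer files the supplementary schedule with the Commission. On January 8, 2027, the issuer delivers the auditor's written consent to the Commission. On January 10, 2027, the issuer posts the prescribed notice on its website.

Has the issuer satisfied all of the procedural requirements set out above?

No

(1) due by August 6, 2026 + 50 days = September 25, 2026; done September 24, 2026 — timely.
(2) the permitted window runs from September 24, 2026 + 9 = October 3, 2026 to September 24, 2026 + 49 = November 12, 2026; November 4, 2026 falls inside that range.
(3) due by November 24, 2026 + 20 days = December 14, 2026; December 13, 2026 is within that limit.
(4) the permitted window runs from December 13, 2026 + 7 = December 20, 2026 to December 13, 2026 + 21 = January 3, 2027; done January 8, 2027 — 5 days after the window closed.
That is the first point of non-compliance.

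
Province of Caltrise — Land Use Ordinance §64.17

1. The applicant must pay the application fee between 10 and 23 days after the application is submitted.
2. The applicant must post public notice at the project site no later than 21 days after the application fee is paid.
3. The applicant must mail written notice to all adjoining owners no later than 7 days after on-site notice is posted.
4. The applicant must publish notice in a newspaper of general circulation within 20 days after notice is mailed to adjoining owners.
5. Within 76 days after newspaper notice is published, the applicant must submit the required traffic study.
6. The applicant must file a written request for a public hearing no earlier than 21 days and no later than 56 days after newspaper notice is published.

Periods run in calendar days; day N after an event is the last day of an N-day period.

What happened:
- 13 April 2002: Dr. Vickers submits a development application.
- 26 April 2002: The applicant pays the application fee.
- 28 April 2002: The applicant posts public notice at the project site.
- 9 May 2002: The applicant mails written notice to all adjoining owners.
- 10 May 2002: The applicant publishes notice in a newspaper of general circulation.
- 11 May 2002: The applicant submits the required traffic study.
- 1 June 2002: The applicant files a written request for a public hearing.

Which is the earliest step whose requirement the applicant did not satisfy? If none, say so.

Step 3

(1) the permitted window runs from 13 April 2002 + 10 = 23 April 2002 to 13 April 2002 + 23 = 6 May 2002; done 26 April 2002, which is between those dates.
(2) due by 26 April 2002 + 21 days = 17 May 2002; 28 April 2002 is within that limit.
(3) due by 28 April 2002 + 7 days = 5 May 2002; 9 May 2002 misses that deadline by 4 days.
The analysis stops there.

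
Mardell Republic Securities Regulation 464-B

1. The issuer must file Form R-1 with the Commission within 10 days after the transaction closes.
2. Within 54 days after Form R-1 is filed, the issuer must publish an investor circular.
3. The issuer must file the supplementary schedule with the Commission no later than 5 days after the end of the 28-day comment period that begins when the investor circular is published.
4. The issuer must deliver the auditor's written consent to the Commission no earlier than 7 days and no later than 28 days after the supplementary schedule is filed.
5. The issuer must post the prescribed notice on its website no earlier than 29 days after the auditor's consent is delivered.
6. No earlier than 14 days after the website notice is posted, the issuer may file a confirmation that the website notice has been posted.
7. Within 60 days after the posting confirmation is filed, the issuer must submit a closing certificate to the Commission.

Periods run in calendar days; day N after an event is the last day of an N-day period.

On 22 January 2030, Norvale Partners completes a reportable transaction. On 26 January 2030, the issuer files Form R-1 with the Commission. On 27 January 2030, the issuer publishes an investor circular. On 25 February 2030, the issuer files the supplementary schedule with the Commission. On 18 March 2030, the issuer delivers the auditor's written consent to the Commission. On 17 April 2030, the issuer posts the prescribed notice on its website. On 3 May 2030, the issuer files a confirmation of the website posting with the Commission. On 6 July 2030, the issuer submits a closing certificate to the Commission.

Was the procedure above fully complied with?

Step 1 — counting 10 days from 22 January 2030 (when the transaction closes) gives a deadline of 1 February 2030; done 26 January 2030 — timely.
Step 2 — counting 54 days from 26 January 2030 (when Form R-1 is filed) gives a deadline of 21 March 2030; completed 27 January 2030, before the deadline.
Step 3 — counting 5 days from 24 February 2030 (end of the 28-day comment period, which began when the investor circular is published on 27 January 2030) gives a deadline of 1 March 2030; done 25 February 2030 — timely.
Step 4 — 7 and 28 days from 25 February 2030 (when the supplementary schedule is filed) are 4 March 2030 and 25 March 2030 respectively; done 18 March 2030 — within the window.
Step 5 — must wait 29 days from 18 March 2030 (when the auditor's consent is delivered), so not before 16 April 2030; 17 April 2030 is on or after that date.
Step 6 — must wait 14 days from 17 April 2030 (when the website notice is posted), so not before 1 May 2030; 3 May 2030 is on or after that date.
Step 7 — counting 60 days from 3 May 2030 (when the posting confirmation is filed) gives a deadline of 2 July 2030; 6 July 2030 misses that deadline by 4 days.

No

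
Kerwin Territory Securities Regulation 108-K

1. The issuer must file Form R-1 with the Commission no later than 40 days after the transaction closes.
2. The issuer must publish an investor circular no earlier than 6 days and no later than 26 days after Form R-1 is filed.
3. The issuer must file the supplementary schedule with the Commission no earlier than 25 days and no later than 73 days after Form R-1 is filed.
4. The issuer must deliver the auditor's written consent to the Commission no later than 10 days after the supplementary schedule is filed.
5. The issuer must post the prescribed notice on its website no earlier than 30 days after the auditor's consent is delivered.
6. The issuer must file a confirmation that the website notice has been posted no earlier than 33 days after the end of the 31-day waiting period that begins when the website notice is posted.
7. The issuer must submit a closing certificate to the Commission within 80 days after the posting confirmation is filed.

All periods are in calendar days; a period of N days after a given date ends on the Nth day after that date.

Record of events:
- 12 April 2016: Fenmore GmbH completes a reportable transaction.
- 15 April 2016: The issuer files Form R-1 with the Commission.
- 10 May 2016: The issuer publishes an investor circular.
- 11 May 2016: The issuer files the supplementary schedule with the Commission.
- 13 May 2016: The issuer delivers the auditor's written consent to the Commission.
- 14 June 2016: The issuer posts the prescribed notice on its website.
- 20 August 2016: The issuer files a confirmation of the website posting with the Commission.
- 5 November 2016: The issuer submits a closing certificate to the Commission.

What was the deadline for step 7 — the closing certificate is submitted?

8 November 2016

Step 7 runs from 20 August 2016, when the posting confirmation is filed. 80 days after 20 August 2016 is 8 November 2016.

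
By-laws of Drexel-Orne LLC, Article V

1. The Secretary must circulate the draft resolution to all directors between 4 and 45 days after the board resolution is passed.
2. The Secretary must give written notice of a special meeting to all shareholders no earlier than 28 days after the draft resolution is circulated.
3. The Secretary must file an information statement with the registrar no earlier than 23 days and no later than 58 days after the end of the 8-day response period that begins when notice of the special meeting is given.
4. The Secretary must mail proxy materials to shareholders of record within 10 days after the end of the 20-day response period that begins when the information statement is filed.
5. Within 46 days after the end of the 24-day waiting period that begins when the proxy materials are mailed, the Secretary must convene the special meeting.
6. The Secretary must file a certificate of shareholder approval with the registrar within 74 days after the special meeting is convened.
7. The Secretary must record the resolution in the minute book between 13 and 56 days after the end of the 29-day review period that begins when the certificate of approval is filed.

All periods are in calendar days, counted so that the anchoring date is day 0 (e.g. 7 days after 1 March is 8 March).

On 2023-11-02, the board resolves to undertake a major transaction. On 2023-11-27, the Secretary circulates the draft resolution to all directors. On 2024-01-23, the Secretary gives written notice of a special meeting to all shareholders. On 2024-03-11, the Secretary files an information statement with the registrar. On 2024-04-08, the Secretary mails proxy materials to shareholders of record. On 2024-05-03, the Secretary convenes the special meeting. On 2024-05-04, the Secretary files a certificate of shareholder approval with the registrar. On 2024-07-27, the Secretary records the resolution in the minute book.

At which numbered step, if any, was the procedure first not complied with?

(1) the permitted window runs from 2023-11-02 + 4 = 2023-11-06 to 2023-11-02 + 45 = 2023-12-17; done 2023-11-27, which is between those dates.
(2) permitted from 2023-11-27 + 28 days = 2023-12-25 onward; 2024-01-23 is on or after that date.
(3) the permitted window runs from 2024-01-31 + 23 = 2024-02-23 to 2024-01-31 + 58 = 2024-03-29; done 2024-03-11, which is between those dates.
(4) due by 2024-03-31 + 10 days = 2024-04-10; completed 2024-04-08, before the deadline.
(5) due by 2024-05-02 + 46 days = 2024-06-17; 2024-05-03 is within that limit.
(6) due by 2024-05-03 + 74 days = 2024-07-16; 2024-05-04 is within that limit.
(7) the permitted window runs from 2024-06-02 + 13 = 2024-06-15 to 2024-06-02 + 56 = 2024-07-28; 2024-07-27 falls inside that range.

None — every step was satisfied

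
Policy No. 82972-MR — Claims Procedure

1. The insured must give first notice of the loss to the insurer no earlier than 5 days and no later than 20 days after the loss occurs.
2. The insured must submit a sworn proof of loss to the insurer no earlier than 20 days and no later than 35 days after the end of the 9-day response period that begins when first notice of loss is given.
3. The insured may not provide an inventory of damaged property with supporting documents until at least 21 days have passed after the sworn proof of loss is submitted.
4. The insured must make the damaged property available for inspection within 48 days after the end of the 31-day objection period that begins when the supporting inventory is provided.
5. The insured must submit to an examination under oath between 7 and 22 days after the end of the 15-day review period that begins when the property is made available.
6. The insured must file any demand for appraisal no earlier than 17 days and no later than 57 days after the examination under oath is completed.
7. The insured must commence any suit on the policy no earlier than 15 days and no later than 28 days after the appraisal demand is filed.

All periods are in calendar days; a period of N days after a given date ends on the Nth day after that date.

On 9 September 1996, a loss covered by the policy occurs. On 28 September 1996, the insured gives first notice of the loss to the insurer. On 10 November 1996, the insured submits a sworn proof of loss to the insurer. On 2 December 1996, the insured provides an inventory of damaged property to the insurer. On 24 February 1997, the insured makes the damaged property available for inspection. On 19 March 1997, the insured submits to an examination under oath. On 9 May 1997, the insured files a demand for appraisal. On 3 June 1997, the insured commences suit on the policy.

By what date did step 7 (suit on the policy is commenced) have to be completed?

6 June 1997

Step 7 runs from 9 May 1997, when the appraisal demand is filed. The window is 15–28 days after 9 May 1997; it closes on 6 June 1997.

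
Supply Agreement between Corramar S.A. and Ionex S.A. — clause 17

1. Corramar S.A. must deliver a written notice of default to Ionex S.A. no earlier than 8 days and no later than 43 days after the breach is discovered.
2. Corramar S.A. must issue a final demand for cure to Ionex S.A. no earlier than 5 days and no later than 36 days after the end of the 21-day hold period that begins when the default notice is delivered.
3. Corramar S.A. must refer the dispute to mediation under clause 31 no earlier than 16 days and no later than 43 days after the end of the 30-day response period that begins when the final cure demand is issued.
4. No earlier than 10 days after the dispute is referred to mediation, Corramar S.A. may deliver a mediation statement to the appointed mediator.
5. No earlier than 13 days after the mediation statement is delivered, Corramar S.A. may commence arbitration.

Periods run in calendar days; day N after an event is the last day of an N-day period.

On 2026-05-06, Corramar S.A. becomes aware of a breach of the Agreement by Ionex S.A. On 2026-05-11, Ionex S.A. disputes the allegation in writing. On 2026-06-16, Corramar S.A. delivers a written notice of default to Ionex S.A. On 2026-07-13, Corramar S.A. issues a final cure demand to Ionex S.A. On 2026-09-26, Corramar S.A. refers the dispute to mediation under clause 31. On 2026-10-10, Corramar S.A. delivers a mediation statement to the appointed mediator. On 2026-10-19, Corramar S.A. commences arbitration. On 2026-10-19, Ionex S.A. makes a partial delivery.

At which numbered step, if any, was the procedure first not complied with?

(1) the permitted window runs from 2026-05-06 + 8 = 2026-05-14 to 2026-05-06 + 43 = 2026-06-18; done 2026-06-16, which is between those dates.
(2) the permitted window runs from 2026-07-07 + 5 = 2026-07-12 to 2026-07-07 + 36 = 2026-08-12; 2026-07-13 falls inside that range.
(3) the permitted window runs from 2026-08-12 + 16 = 2026-08-28 to 2026-08-12 + 43 = 2026-09-24; 2026-09-26 is 2 days past the end of the window.

Step 3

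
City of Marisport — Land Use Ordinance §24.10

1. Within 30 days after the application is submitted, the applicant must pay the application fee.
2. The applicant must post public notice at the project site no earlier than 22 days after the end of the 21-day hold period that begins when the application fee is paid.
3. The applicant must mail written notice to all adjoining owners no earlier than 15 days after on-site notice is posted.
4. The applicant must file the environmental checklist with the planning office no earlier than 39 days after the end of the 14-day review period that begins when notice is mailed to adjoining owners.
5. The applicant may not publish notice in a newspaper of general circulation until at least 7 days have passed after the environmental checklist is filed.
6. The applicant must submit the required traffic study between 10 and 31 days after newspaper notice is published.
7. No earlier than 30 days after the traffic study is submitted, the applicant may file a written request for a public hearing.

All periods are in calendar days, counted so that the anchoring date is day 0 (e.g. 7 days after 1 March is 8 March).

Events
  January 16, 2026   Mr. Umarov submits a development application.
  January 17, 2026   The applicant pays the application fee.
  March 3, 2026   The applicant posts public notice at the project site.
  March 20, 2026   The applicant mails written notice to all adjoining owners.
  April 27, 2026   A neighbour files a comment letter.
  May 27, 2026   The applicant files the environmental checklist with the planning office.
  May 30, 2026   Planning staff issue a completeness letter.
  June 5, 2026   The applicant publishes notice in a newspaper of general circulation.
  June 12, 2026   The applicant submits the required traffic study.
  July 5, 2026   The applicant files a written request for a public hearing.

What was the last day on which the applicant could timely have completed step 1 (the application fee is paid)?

February 15, 2026

Step 1 runs from January 16, 2026, when the application is submitted. 30 days after January 16, 2026 is February 15, 2026.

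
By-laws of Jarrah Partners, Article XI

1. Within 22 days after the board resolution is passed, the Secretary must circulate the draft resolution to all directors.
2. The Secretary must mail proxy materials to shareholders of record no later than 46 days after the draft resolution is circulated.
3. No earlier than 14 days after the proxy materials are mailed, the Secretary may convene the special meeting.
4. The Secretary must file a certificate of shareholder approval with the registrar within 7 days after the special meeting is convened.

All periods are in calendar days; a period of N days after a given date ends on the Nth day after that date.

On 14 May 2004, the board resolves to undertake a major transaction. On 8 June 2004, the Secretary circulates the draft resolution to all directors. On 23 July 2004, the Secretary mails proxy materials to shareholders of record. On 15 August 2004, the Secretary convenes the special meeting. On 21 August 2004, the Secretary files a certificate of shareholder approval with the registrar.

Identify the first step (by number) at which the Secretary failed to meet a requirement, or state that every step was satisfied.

(1) due by 14 May 2004 + 22 days = 5 June 2004; 8 June 2004 misses that deadline by 3 days.
The analysis stops there.

Step 1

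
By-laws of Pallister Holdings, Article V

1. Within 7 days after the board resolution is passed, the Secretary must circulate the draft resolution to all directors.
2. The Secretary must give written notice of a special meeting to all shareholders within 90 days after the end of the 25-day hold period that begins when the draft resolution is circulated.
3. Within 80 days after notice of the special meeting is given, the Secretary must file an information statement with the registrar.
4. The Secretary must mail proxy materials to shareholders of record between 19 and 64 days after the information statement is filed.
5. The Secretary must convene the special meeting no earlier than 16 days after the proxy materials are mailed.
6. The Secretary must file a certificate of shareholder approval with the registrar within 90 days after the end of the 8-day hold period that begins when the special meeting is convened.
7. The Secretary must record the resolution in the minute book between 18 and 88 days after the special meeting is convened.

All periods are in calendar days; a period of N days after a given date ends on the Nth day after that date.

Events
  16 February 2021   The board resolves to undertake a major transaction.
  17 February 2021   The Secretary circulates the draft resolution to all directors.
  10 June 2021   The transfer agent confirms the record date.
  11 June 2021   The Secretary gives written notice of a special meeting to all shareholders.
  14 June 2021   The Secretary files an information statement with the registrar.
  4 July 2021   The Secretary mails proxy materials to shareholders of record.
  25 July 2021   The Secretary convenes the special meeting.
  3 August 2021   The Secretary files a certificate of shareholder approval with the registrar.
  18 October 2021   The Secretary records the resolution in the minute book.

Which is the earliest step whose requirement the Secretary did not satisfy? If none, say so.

None — every step was satisfied

Step 1: 7 days after 16 February 2021 (when the board resolution is passed) is 23 February 2021; 17 February 2021 is within that limit.
Step 2: 90 days after 14 March 2021 (end of the 25-day hold period, which began when the draft resolution is circulated on 17 February 2021) is 12 June 2021; completed 11 June 2021, before the deadline.
Step 3: 80 days after 11 June 2021 (when notice of the special meeting is given) is 30 August 2021; 14 June 2021 is within that limit.
Step 4: the window is 19–64 days after 14 June 2021 (when the information statement is filed), so 3 July 2021 through 17 August 2021; 4 July 2021 falls inside that range.
Step 5: the earliest permitted date is 16 days after 4 July 2021 (when the proxy materials are mailed), i.e. 20 July 2021; done 25 July 2021, after the minimum wait.
Step 6: 90 days after 2 August 2021 (end of the 8-day hold period, which began when the special meeting is convened on 25 July 2021) is 31 October 2021; completed 3 August 2021, before the deadline.
Step 7: the window is 18–88 days after 25 July 2021 (when the special meeting is convened), so 12 August 2021 through 21 October 2021; done 18 October 2021 — within the window.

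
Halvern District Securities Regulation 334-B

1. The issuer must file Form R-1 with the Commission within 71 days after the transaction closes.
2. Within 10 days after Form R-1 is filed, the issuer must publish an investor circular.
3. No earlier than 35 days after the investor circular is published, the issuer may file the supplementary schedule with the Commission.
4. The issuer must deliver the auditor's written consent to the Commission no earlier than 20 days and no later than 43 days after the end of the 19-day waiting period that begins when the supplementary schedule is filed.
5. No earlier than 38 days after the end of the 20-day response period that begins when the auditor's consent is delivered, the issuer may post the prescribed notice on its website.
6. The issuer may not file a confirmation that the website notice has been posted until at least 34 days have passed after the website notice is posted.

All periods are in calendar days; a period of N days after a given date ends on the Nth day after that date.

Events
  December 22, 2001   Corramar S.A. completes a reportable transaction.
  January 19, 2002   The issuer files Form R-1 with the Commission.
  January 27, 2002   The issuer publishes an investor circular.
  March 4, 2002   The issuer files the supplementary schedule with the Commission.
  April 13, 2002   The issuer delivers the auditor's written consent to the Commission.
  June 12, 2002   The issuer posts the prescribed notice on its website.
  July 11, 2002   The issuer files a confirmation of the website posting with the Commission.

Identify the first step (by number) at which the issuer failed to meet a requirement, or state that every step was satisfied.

Step 1 — counting 71 days from December 22, 2001 (when the transaction closes) gives a deadline of March 3, 2002; January 19, 2002 is within that limit.
Step 2 — counting 10 days from January 19, 2002 (when Form R-1 is filed) gives a deadline of January 29, 2002; completed January 27, 2002, before the deadline.
Step 3 — must wait 35 days from January 27, 2002 (when the investor circular is published), so not before March 3, 2002; done March 4, 2002 — permitted.
Step 4 — 20 and 43 days from March 23, 2002 (end of the 19-day waiting period, which began when the supplementary schedule is filed on March 4, 2002) are April 12, 2002 and May 5, 2002 respectively; April 13, 2002 falls inside that range.
Step 5 — must wait 38 days from May 3, 2002 (end of the 20-day response period, which began when the auditor's consent is delivered on April 13, 2002), so not before June 10, 2002; June 12, 2002 is on or after that date.
Step 6 — must wait 34 days from June 12, 2002 (when the website notice is posted), so not before July 16, 2002; acted on July 11, 2002, 5 days prematurely.
No need to go further; step 6 was not satisfied.

Step 6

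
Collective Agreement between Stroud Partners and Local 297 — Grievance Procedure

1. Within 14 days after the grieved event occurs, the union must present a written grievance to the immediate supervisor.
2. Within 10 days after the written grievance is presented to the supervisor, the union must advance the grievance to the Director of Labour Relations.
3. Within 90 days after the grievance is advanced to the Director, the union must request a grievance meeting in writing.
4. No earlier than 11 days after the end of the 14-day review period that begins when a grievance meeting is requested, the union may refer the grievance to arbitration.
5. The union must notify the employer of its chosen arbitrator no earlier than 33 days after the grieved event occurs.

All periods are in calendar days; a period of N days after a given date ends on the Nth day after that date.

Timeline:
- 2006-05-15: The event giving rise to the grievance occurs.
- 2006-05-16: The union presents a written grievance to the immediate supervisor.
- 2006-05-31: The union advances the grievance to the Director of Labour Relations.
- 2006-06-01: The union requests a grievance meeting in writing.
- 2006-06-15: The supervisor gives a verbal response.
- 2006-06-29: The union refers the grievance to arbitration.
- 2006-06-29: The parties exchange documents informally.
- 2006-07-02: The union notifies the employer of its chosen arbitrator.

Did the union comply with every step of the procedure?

No

Step 1 — counting 14 days from 2006-05-15 (when the grieved event occurs) gives a deadline of 2006-05-29; 2006-05-16 is within that limit.
Step 2 — counting 10 days from 2006-05-16 (when the written grievance is presented to the supervisor) gives a deadline of 2006-05-26; 2006-05-31 misses that deadline by 5 days.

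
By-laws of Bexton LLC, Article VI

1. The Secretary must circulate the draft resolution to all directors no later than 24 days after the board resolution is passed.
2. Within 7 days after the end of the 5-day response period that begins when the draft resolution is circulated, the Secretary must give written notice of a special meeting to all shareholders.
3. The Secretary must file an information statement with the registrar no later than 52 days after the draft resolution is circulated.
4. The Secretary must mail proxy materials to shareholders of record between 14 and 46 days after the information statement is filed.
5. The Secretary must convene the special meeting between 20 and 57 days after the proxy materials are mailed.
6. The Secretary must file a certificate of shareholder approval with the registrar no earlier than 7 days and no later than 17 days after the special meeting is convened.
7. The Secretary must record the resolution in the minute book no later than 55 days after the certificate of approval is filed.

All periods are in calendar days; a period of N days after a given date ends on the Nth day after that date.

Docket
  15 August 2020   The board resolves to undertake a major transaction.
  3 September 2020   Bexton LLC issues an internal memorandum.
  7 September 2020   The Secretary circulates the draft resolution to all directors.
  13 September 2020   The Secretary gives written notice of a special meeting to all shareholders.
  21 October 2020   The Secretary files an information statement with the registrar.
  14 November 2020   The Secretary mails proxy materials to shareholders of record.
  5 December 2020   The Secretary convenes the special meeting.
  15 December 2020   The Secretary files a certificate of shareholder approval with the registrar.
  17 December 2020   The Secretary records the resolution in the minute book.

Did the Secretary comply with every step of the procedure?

Step 1: 24 days after 15 August 2020 (when the board resolution is passed) is 8 September 2020; completed 7 September 2020, before the deadline.
Step 2: 7 days after 12 September 2020 (end of the 5-day response period, which began when the draft resolution is circulated on 7 September 2020) is 19 September 2020; 13 September 2020 is within that limit.
Step 3: 52 days after 7 September 2020 (when the draft resolution is circulated) is 29 October 2020; completed 21 October 2020, before the deadline.
Step 4: the window is 14–46 days after 21 October 2020 (when the information statement is filed), so 4 November 2020 through 6 December 2020; 14 November 2020 falls inside that range.
Step 5: the window is 20–57 days after 14 November 2020 (when the proxy materials are mailed), so 4 December 2020 through 10 January 2021; done 5 December 2020 — within the window.
Step 6: the window is 7–17 days after 5 December 2020 (when the special meeting is convened), so 12 December 2020 through 22 December 2020; 15 December 2020 falls inside that range.
Step 7: 55 days after 15 December 2020 (when the certificate of approval is filed) is 8 February 2021; 17 December 2020 is within that limit.

Yes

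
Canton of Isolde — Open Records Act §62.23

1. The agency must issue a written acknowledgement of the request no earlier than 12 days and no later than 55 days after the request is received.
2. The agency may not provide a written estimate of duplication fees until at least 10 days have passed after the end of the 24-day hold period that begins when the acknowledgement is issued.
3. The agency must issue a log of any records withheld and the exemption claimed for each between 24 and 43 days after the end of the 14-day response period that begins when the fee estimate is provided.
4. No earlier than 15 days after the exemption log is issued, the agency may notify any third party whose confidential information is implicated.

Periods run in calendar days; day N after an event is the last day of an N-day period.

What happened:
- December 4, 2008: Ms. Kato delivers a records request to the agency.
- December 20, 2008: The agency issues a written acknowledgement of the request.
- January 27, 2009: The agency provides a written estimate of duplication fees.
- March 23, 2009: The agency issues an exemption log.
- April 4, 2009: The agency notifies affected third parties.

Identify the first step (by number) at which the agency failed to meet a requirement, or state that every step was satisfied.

Step 1 — 12 and 55 days from December 4, 2008 (when the request is received) are December 16, 2008 and January 28, 2009 respectively; done December 20, 2008 — within the window.
Step 2 — must wait 10 days from January 13, 2009 (end of the 24-day hold period, which began when the acknowledgement is issued on December 20, 2008), so not before January 23, 2009; done January 27, 2009 — permitted.
Step 3 — 24 and 43 days from February 10, 2009 (end of the 14-day response period, which began when the fee estimate is provided on January 27, 2009) are March 6, 2009 and March 25, 2009 respectively; done March 23, 2009 — within the window.
Step 4 — must wait 15 days from March 23, 2009 (when the exemption log is issued), so not before April 7, 2009; done April 4, 2009 — 3 days too early.

Step 4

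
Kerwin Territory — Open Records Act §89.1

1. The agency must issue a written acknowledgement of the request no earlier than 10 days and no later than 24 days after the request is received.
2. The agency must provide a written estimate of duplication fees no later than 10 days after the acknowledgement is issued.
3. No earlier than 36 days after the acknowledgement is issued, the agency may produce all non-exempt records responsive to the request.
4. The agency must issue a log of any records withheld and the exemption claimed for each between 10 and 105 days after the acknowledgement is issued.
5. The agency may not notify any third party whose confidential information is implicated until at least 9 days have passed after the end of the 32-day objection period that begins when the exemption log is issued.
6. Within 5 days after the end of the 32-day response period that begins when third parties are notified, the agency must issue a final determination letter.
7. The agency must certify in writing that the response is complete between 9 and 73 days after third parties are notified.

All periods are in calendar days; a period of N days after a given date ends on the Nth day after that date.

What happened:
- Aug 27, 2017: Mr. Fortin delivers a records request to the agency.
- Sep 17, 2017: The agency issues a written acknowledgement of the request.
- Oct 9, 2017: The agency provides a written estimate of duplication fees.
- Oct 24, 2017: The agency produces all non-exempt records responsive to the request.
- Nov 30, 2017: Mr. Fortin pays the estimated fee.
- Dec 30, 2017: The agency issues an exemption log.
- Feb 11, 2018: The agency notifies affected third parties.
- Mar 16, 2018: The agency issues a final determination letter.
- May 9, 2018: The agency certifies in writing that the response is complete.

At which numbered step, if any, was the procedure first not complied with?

Step 2

Step 1 — 10 and 24 days from Aug 27, 2017 (when the request is received) are Sep 6, 2017 and Sep 20, 2017 respectively; Sep 17, 2017 falls inside that range.
Step 2 — counting 10 days from Sep 17, 2017 (when the acknowledgement is issued) gives a deadline of Sep 27, 2017; done Oct 9, 2017 — 12 days late.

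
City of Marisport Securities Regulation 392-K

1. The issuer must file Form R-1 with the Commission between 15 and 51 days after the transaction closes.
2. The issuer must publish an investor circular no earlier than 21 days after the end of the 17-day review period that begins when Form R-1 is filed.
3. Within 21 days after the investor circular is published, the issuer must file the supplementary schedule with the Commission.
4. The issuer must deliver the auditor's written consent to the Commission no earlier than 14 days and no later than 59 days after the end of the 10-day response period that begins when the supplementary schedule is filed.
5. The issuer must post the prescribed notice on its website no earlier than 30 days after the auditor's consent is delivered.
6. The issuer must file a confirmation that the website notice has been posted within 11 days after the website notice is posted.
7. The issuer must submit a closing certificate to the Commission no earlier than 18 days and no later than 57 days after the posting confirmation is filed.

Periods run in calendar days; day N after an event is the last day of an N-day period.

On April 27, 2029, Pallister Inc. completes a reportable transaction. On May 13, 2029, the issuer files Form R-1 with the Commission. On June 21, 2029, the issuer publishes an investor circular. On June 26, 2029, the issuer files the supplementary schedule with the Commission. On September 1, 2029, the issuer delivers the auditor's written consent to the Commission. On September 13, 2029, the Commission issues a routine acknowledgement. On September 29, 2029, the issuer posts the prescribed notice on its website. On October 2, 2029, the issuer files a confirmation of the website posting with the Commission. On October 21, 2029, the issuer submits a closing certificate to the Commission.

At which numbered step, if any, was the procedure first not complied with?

Step 5

(1) the permitted window runs from April 27, 2029 + 15 = May 12, 2029 to April 27, 2029 + 51 = June 17, 2029; done May 13, 2029 — within the window.
(2) permitted from May 30, 2029 + 21 days = June 20, 2029 onward; done June 21, 2029 — permitted.
(3) due by June 21, 2029 + 21 days = July 12, 2029; completed June 26, 2029, before the deadline.
(4) the permitted window runs from July 6, 2029 + 14 = July 20, 2029 to July 6, 2029 + 59 = September 3, 2029; September 1, 2029 falls inside that range.
(5) permitted from September 1, 2029 + 30 days = October 1, 2029 onward; acted on September 29, 2029, 2 days prematurely.
Later steps need not be reached.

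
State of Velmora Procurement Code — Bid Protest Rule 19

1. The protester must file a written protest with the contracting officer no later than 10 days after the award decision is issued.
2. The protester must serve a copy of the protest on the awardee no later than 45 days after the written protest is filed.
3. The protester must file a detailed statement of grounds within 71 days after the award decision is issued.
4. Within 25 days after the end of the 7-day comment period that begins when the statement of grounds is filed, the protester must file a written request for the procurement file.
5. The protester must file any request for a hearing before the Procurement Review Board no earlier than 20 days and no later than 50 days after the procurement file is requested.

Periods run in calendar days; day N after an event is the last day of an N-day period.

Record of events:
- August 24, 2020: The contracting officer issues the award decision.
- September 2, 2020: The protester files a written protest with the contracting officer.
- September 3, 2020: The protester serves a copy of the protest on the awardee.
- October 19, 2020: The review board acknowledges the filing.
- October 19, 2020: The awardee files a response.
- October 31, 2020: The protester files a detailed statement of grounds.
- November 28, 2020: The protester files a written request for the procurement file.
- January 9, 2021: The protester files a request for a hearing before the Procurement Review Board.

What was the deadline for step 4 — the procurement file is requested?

December 2, 2020

The statement of grounds is filed on October 31, 2020; the 7-day comment period therefore ends November 7, 2020, and step 4 runs from that date. 25 days after November 7, 2020 is December 2, 2020.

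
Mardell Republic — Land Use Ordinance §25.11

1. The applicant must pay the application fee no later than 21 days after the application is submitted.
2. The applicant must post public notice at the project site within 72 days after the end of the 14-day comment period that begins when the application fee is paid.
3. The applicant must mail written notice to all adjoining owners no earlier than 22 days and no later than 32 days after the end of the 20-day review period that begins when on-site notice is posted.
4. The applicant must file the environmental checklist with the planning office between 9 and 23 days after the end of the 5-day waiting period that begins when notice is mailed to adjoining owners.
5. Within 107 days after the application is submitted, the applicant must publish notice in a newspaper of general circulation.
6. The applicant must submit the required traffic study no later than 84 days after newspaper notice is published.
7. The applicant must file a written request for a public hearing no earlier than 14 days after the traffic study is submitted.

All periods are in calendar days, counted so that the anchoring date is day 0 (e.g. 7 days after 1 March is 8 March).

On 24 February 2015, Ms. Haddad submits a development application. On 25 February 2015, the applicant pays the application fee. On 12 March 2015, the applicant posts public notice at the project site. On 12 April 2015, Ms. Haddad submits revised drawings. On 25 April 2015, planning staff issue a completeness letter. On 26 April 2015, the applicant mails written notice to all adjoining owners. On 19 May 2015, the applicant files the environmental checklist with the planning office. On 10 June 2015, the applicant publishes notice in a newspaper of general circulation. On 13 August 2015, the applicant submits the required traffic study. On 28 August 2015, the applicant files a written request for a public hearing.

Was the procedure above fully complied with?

Yes

Step 1: 21 days after 24 February 2015 (when the application is submitted) is 17 March 2015; done 25 February 2015 — timely.
Step 2: 72 days after 11 March 2015 (end of the 14-day comment period, which began when the application fee is paid on 25 February 2015) is 22 May 2015; 12 March 2015 is within that limit.
Step 3: the window is 22–32 days after 1 April 2015 (end of the 20-day review period, which began when on-site notice is posted on 12 March 2015), so 23 April 2015 through 3 May 2015; done 26 April 2015, which is between those dates.
Step 4: the window is 9–23 days after 1 May 2015 (end of the 5-day waiting period, which began when notice is mailed to adjoining owners on 26 April 2015), so 10 May 2015 through 24 May 2015; done 19 May 2015, which is between those dates.
Step 5: 107 days after 24 February 2015 (when the application is submitted) is 11 June 2015; completed 10 June 2015, before the deadline.
Step 6: 84 days after 10 June 2015 (when newspaper notice is published) is 2 September 2015; completed 13 August 2015, before the deadline.
Step 7: the earliest permitted date is 14 days after 13 August 2015 (when the traffic study is submitted), i.e. 27 August 2015; done 28 August 2015, after the minimum wait.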